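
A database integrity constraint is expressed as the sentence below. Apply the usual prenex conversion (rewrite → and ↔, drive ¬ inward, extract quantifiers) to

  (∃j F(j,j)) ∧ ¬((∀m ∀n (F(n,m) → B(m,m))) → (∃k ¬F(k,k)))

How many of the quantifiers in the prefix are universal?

First replace A → B with ¬A ∨ B.
  (∃j F(j,j)) ∧ ¬(¬(∀m ∀n (¬F(n,m) ∨ B(m,m))) ∨ (∃k ¬F(k,k)))
Drive negations inward (¬∀x A ≡ ∃x ¬A, ¬∃x A ≡ ∀x ¬A, De Morgan for ∧/∨):
  (∃j F(j,j)) ∧ (∀m ∀n (¬F(n,m) ∨ B(m,m))) ∧ (∀k F(k,k))
All bound variables are already distinct, so no renaming is needed.
Pull the quantifiers to the front (each side's bound variable is not free in the other side):
  ∃j ∀m ∀n ∀k (F(j,j) ∧ (¬F(n,m) ∨ B(m,m)) ∧ F(k,k))
The prefix is ∃j ∀m ∀n ∀k: 3 universal, 1 existential.

3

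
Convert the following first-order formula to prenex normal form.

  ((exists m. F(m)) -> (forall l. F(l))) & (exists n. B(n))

forall m. forall l. exists n. ((~F(m) | F(l)) & B(n))

Rewrite implications/biconditionals: A → B as ¬A ∨ B.
  (~(exists m. F(m)) | (forall l. F(l))) & (exists n. B(n))
Push ¬ through the quantifiers and connectives to reach negation normal form:
  ((forall m. ~F(m)) | (forall l. F(l))) & (exists n. B(n))
All bound variables are already distinct, so no renaming is needed.
Pull the quantifiers to the front (each side's bound variable is not free in the other side):
  forall m. forall l. exists n. ((~F(m) | F(l)) & B(n))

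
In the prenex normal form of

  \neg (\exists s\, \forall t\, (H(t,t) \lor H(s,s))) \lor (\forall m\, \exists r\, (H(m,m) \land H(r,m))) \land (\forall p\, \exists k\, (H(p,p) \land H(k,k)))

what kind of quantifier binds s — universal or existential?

Push ¬ through the quantifiers and connectives to reach negation normal form:
  (\forall s\, \exists t\, (\neg H(t,t) \land \neg H(s,s))) \lor (\forall m\, \exists r\, (H(m,m) \land H(r,m))) \land (\forall p\, \exists k\, (H(p,p) \land H(k,k)))
All bound variables are already distinct, so no renaming is needed.
Pull the quantifiers to the front (each side's bound variable is not free in the other side):
  \forall s\, \exists t\, \forall m\, \exists r\, \forall p\, \exists k\, (\neg H(t,t) \land \neg H(s,s) \lor H(m,m) \land H(r,m) \land H(p,p) \land H(k,k))
The quantifier \exists s sits under an odd number of negations, so it flips to \forall s.

universal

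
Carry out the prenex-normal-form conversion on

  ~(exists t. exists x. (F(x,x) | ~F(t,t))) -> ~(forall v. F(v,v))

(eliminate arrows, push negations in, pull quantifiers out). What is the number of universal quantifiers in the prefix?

0

Rewrite implications/biconditionals: A → B as ¬A ∨ B.
  ~~(exists t. exists x. (F(x,x) | ~F(t,t))) | ~(forall v. F(v,v))
Push ¬ through the quantifiers and connectives to reach negation normal form:
  (exists t. exists x. (F(x,x) | ~F(t,t))) | (exists v. ~F(v,v))
Finally move all quantifiers to the prefix:
  exists t. exists x. exists v. (F(x,x) | ~F(t,t) | ~F(v,v))
The prefix is exists t exists x exists v: 0 universal, 3 existential.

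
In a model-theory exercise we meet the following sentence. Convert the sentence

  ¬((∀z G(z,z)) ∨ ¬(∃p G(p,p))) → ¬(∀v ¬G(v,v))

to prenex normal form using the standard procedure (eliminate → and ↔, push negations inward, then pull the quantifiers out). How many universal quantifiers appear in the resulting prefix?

Rewrite implications/biconditionals: A → B as ¬A ∨ B.
  ¬¬((∀z G(z,z)) ∨ ¬(∃p G(p,p))) ∨ ¬(∀v ¬G(v,v))
Move each ¬ inward, flipping quantifiers it crosses:
  (∀z G(z,z)) ∨ (∀p ¬G(p,p)) ∨ (∃v G(v,v))
Finally move all quantifiers to the prefix:
  ∀z ∀p ∃v (G(z,z) ∨ ¬G(p,p) ∨ G(v,v))
The prefix is ∀z ∀p ∃v: 2 universal, 1 existential.

2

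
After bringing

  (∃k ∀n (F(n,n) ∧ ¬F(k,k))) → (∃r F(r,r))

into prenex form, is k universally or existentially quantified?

universal

Eliminate → and ↔ using ¬ and ∨.
  ¬(∃k ∀n (F(n,n) ∧ ¬F(k,k))) ∨ (∃r F(r,r))
Push ¬ through the quantifiers and connectives to reach negation normal form:
  (∀k ∃n (¬F(n,n) ∨ F(k,k))) ∨ (∃r F(r,r))
All bound variables are already distinct, so no renaming is needed.
Finally move all quantifiers to the prefix:
  ∀k ∃n ∃r (¬F(n,n) ∨ F(k,k) ∨ F(r,r))
The quantifier ∃k sits under an odd number of negations (counting the antecedent side of each →), so it flips to ∀k.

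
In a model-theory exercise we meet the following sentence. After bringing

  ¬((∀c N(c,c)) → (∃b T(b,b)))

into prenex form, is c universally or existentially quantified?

Rewrite implications/biconditionals: A → B as ¬A ∨ B.
  ¬(¬(∀c N(c,c)) ∨ (∃b T(b,b)))
Move each ¬ inward, flipping quantifiers it crosses:
  (∀c N(c,c)) ∧ (∀b ¬T(b,b))
All bound variables are already distinct, so no renaming is needed.
Extract every quantifier outward, since the variables are now distinct and don't occur free across branches:
  ∀c ∀b (N(c,c) ∧ ¬T(b,b))
The quantifier ∀c sits under an even number of negations (counting the antecedent side of each →), so it remains universal.

universal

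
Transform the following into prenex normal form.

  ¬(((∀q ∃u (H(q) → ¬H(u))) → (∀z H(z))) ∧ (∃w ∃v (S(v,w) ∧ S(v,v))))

Eliminate → and ↔ using ¬ and ∨.
  ¬((¬(∀q ∃u (¬H(q) ∨ ¬H(u))) ∨ (∀z H(z))) ∧ (∃w ∃v (S(v,w) ∧ S(v,v))))
Move each ¬ inward, flipping quantifiers it crosses:
  (∀q ∃u (¬H(q) ∨ ¬H(u))) ∧ (∃z ¬H(z)) ∨ (∀w ∀v (¬S(v,w) ∨ ¬S(v,v)))
Pull the quantifiers to the front (each side's bound variable is not free in the other side):
  ∀q ∃u ∃z ∀w ∀v ((¬H(q) ∨ ¬H(u)) ∧ ¬H(z) ∨ ¬S(v,w) ∨ ¬S(v,v))

∀q ∃u ∃z ∀w ∀v ((¬H(q) ∨ ¬H(u)) ∧ ¬H(z) ∨ ¬S(v,w) ∨ ¬S(v,v))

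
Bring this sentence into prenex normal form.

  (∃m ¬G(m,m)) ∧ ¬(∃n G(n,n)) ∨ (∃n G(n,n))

∃m ∀n ∃z (¬G(m,m) ∧ ¬G(n,n) ∨ G(z,z))

Push ¬ through the quantifiers and connectives to reach negation normal form:
  (∃m ¬G(m,m)) ∧ (∀n ¬G(n,n)) ∨ (∃n G(n,n))
Give each quantifier a distinct variable: n↦z.
  (∃m ¬G(m,m)) ∧ (∀n ¬G(n,n)) ∨ (∃z G(z,z))
Extract every quantifier outward, since the variables are now distinct and don't occur free across branches:
  ∃m ∀n ∃z (¬G(m,m) ∧ ¬G(n,n) ∨ G(z,z))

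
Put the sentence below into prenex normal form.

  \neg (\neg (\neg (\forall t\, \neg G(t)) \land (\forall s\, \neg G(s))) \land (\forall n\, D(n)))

\exists t\, \forall s\, \exists n\, (G(t) \land \neg G(s) \lor \neg D(n))

Drive negations inward (¬∀x A ≡ ∃x ¬A, ¬∃x A ≡ ∀x ¬A, De Morgan for ∧/∨):
  (\exists t\, G(t)) \land (\forall s\, \neg G(s)) \lor (\exists n\, \neg D(n))
Extract every quantifier outward, since the variables are now distinct and don't occur free across branches:
  \exists t\, \forall s\, \exists n\, (G(t) \land \neg G(s) \lor \neg D(n))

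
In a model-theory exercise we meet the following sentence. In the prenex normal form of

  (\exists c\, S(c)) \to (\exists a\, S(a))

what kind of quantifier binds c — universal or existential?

First replace A → B with ¬A ∨ B.
  \neg (\exists c\, S(c)) \lor (\exists a\, S(a))
Move each ¬ inward, flipping quantifiers it crosses:
  (\forall c\, \neg S(c)) \lor (\exists a\, S(a))
Pull the quantifiers to the front (each side's bound variable is not free in the other side):
  \forall c\, \exists a\, (\neg S(c) \lor S(a))
The quantifier \exists c sits under an odd number of negations (counting the antecedent side of each →), so it flips to \forall c.

universal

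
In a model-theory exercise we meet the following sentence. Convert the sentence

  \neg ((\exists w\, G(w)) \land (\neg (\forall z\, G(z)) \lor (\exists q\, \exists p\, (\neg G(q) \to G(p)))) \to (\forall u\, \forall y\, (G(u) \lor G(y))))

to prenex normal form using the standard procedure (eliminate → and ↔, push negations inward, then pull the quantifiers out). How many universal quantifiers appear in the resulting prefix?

0

Rewrite implications/biconditionals: A → B as ¬A ∨ B.
  \neg (\neg ((\exists w\, G(w)) \land (\neg (\forall z\, G(z)) \lor (\exists q\, \exists p\, (\neg \neg G(q) \lor G(p))))) \lor (\forall u\, \forall y\, (G(u) \lor G(y))))
Move each ¬ inward, flipping quantifiers it crosses:
  (\exists w\, G(w)) \land ((\exists z\, \neg G(z)) \lor (\exists q\, \exists p\, (G(q) \lor G(p)))) \land (\exists u\, \exists y\, (\neg G(u) \land \neg G(y)))
Pull the quantifiers to the front (each side's bound variable is not free in the other side):
  \exists w\, \exists z\, \exists q\, \exists p\, \exists u\, \exists y\, (G(w) \land (\neg G(z) \lor G(q) \lor G(p)) \land \neg G(u) \land \neg G(y))
The prefix is \exists w \exists z \exists q \exists p \exists u \exists y: 0 universal, 6 existential.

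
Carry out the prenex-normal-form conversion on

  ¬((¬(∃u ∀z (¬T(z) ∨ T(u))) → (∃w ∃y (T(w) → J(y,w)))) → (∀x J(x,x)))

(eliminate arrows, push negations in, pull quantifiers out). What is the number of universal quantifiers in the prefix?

1

First replace A → B with ¬A ∨ B.
  ¬(¬(¬¬(∃u ∀z (¬T(z) ∨ T(u))) ∨ (∃w ∃y (¬T(w) ∨ J(y,w)))) ∨ (∀x J(x,x)))
Push ¬ through the quantifiers and connectives to reach negation normal form:
  ((∃u ∀z (¬T(z) ∨ T(u))) ∨ (∃w ∃y (¬T(w) ∨ J(y,w)))) ∧ (∃x ¬J(x,x))
All bound variables are already distinct, so no renaming is needed.
Extract every quantifier outward, since the variables are now distinct and don't occur free across branches:
  ∃u ∀z ∃w ∃y ∃x ((¬T(z) ∨ T(u) ∨ ¬T(w) ∨ J(y,w)) ∧ ¬J(x,x))
The prefix is ∃u ∀z ∃w ∃y ∃x: 1 universal, 4 existential.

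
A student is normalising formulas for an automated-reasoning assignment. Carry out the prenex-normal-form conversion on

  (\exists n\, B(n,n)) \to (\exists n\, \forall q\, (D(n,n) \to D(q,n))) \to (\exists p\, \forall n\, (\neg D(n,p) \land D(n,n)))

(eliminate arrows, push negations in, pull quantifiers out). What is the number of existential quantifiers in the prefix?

2

Eliminate → and ↔ using ¬ and ∨.
  \neg (\exists n\, B(n,n)) \lor \neg (\exists n\, \forall q\, (\neg D(n,n) \lor D(q,n))) \lor (\exists p\, \forall n\, (\neg D(n,p) \land D(n,n)))
Move each ¬ inward, flipping quantifiers it crosses:
  (\forall n\, \neg B(n,n)) \lor (\forall n\, \exists q\, (D(n,n) \land \neg D(q,n))) \lor (\exists p\, \forall n\, (\neg D(n,p) \land D(n,n)))
Give each quantifier a distinct variable: n↦z1, n↦r.
  (\forall n\, \neg B(n,n)) \lor (\forall z1\, \exists q\, (D(z1,z1) \land \neg D(q,z1))) \lor (\exists p\, \forall r\, (\neg D(r,p) \land D(r,r)))
Finally move all quantifiers to the prefix:
  \forall n\, \forall z1\, \exists q\, \exists p\, \forall r\, (\neg B(n,n) \lor D(z1,z1) \land \neg D(q,z1) \lor \neg D(r,p) \land D(r,r))
The prefix is \forall n \forall z1 \exists q \exists p \forall r: 3 universal, 2 existential.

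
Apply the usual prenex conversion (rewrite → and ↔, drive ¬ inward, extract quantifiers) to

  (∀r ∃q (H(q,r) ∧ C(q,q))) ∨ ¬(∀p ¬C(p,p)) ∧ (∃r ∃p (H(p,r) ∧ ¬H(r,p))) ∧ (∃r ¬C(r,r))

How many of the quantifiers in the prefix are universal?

Drive negations inward (¬∀x A ≡ ∃x ¬A, ¬∃x A ≡ ∀x ¬A, De Morgan for ∧/∨):
  (∀r ∃q (H(q,r) ∧ C(q,q))) ∨ (∃p C(p,p)) ∧ (∃r ∃p (H(p,r) ∧ ¬H(r,p))) ∧ (∃r ¬C(r,r))
Give each quantifier a distinct variable: r↦b, p↦z, r↦v.
  (∀r ∃q (H(q,r) ∧ C(q,q))) ∨ (∃p C(p,p)) ∧ (∃b ∃z (H(z,b) ∧ ¬H(b,z))) ∧ (∃v ¬C(v,v))
Extract every quantifier outward, since the variables are now distinct and don't occur free across branches:
  ∀r ∃q ∃p ∃b ∃z ∃v (H(q,r) ∧ C(q,q) ∨ C(p,p) ∧ H(z,b) ∧ ¬H(b,z) ∧ ¬C(v,v))
The prefix is ∀r ∃q ∃p ∃b ∃z ∃v: 1 universal, 5 existential.

1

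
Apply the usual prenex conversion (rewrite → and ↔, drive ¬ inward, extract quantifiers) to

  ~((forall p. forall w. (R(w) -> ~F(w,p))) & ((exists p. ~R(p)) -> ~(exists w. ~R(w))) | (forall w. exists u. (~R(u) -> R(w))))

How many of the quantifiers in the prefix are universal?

1

Eliminate → and ↔ using ¬ and ∨.
  ~((forall p. forall w. (~R(w) | ~F(w,p))) & (~(exists p. ~R(p)) | ~(exists w. ~R(w))) | (forall w. exists u. (~~R(u) | R(w))))
Move each ¬ inward, flipping quantifiers it crosses:
  ((exists p. exists w. (R(w) & F(w,p))) | (exists p. ~R(p)) & (exists w. ~R(w))) & (exists w. forall u. (~R(u) & ~R(w)))
Standardize variables apart so no two quantifiers bind the same name: p↦v, w↦t, w↦b.
  ((exists p. exists w. (R(w) & F(w,p))) | (exists v. ~R(v)) & (exists t. ~R(t))) & (exists b. forall u. (~R(u) & ~R(b)))
Finally move all quantifiers to the prefix:
  exists p. exists w. exists v. exists t. exists b. forall u. ((R(w) & F(w,p) | ~R(v) & ~R(t)) & ~R(u) & ~R(b))
The prefix is exists p exists w exists v exists t exists b forall u: 1 universal, 5 existential.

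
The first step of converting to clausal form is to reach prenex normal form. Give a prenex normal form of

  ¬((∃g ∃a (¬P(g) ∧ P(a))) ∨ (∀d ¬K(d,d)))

∀g ∀a ∃d ((P(g) ∨ ¬P(a)) ∧ K(d,d))

Push ¬ through the quantifiers and connectives to reach negation normal form:
  (∀g ∀a (P(g) ∨ ¬P(a))) ∧ (∃d K(d,d))
Pull the quantifiers to the front (each side's bound variable is not free in the other side):
  ∀g ∀a ∃d ((P(g) ∨ ¬P(a)) ∧ K(d,d))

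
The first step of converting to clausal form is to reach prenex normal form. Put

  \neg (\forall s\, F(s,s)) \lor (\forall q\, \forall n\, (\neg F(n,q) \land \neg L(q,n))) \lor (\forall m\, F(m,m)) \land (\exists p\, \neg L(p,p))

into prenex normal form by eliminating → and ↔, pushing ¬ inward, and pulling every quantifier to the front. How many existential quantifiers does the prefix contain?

Push ¬ through the quantifiers and connectives to reach negation normal form:
  (\exists s\, \neg F(s,s)) \lor (\forall q\, \forall n\, (\neg F(n,q) \land \neg L(q,n))) \lor (\forall m\, F(m,m)) \land (\exists p\, \neg L(p,p))
All bound variables are already distinct, so no renaming is needed.
Extract every quantifier outward, since the variables are now distinct and don't occur free across branches:
  \exists s\, \forall q\, \forall n\, \forall m\, \exists p\, (\neg F(s,s) \lor \neg F(n,q) \land \neg L(q,n) \lor F(m,m) \land \neg L(p,p))
The prefix is \exists s \forall q \forall n \forall m \exists p: 3 universal, 2 existential.

2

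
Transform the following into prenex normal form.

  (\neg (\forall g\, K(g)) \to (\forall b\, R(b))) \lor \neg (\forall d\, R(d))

\forall g\, \forall b\, \exists d\, (K(g) \lor R(b) \lor \neg R(d))

First replace A → B with ¬A ∨ B.
  \neg \neg (\forall g\, K(g)) \lor (\forall b\, R(b)) \lor \neg (\forall d\, R(d))
Move each ¬ inward, flipping quantifiers it crosses:
  (\forall g\, K(g)) \lor (\forall b\, R(b)) \lor (\exists d\, \neg R(d))
All bound variables are already distinct, so no renaming is needed.
Extract every quantifier outward, since the variables are now distinct and don't occur free across branches:
  \forall g\, \forall b\, \exists d\, (K(g) \lor R(b) \lor \neg R(d))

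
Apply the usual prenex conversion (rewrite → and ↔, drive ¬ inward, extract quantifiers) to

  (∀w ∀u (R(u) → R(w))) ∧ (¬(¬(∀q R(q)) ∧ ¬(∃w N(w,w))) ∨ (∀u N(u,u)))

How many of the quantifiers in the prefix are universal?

First replace A → B with ¬A ∨ B.
  (∀w ∀u (¬R(u) ∨ R(w))) ∧ (¬(¬(∀q R(q)) ∧ ¬(∃w N(w,w))) ∨ (∀u N(u,u)))
Push ¬ through the quantifiers and connectives to reach negation normal form:
  (∀w ∀u (¬R(u) ∨ R(w))) ∧ ((∀q R(q)) ∨ (∃w N(w,w)) ∨ (∀u N(u,u)))
Give each quantifier a distinct variable: w↦y, u↦a.
  (∀w ∀u (¬R(u) ∨ R(w))) ∧ ((∀q R(q)) ∨ (∃y N(y,y)) ∨ (∀a N(a,a)))
Pull the quantifiers to the front (each side's bound variable is not free in the other side):
  ∀w ∀u ∀q ∃y ∀a ((¬R(u) ∨ R(w)) ∧ (R(q) ∨ N(y,y) ∨ N(a,a)))
The prefix is ∀w ∀u ∀q ∃y ∀a: 4 universal, 1 existential.

4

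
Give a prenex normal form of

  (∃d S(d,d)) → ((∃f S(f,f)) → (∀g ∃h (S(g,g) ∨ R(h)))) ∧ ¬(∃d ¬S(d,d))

∀d ∀f ∀g ∃h ∀c (¬S(d,d) ∨ (¬S(f,f) ∨ S(g,g) ∨ R(h)) ∧ S(c,c))

Rewrite implications/biconditionals: A → B as ¬A ∨ B.
  ¬(∃d S(d,d)) ∨ (¬(∃f S(f,f)) ∨ (∀g ∃h (S(g,g) ∨ R(h)))) ∧ ¬(∃d ¬S(d,d))
Move each ¬ inward, flipping quantifiers it crosses:
  (∀d ¬S(d,d)) ∨ ((∀f ¬S(f,f)) ∨ (∀g ∃h (S(g,g) ∨ R(h)))) ∧ (∀d S(d,d))
Standardize variables apart so no two quantifiers bind the same name: d↦c.
  (∀d ¬S(d,d)) ∨ ((∀f ¬S(f,f)) ∨ (∀g ∃h (S(g,g) ∨ R(h)))) ∧ (∀c S(c,c))
Extract every quantifier outward, since the variables are now distinct and don't occur free across branches:
  ∀d ∀f ∀g ∃h ∀c (¬S(d,d) ∨ (¬S(f,f) ∨ S(g,g) ∨ R(h)) ∧ S(c,c))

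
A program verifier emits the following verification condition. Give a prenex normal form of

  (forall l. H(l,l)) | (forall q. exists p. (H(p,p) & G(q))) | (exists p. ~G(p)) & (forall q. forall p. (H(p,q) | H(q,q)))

forall l. forall q. exists p. exists c. forall y. forall v. (H(l,l) | H(p,p) & G(q) | ~G(c) & (H(v,y) | H(y,y)))

Rename bound variables to avoid capture: p↦c, q↦y, p↦v.
  (forall l. H(l,l)) | (forall q. exists p. (H(p,p) & G(q))) | (exists c. ~G(c)) & (forall y. forall v. (H(v,y) | H(y,y)))
Extract every quantifier outward, since the variables are now distinct and don't occur free across branches:
  forall l. forall q. exists p. exists c. forall y. forall v. (H(l,l) | H(p,p) & G(q) | ~G(c) & (H(v,y) | H(y,y)))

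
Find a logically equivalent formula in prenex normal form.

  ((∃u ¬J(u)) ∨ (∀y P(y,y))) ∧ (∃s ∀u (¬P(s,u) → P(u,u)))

∃u ∀y ∃s ∀c ((¬J(u) ∨ P(y,y)) ∧ (P(s,c) ∨ P(c,c)))

First replace A → B with ¬A ∨ B.
  ((∃u ¬J(u)) ∨ (∀y P(y,y))) ∧ (∃s ∀u (¬¬P(s,u) ∨ P(u,u)))
Drive negations inward (¬∀x A ≡ ∃x ¬A, ¬∃x A ≡ ∀x ¬A, De Morgan for ∧/∨):
  ((∃u ¬J(u)) ∨ (∀y P(y,y))) ∧ (∃s ∀u (P(s,u) ∨ P(u,u)))
Rename bound variables to avoid capture: u↦c.
  ((∃u ¬J(u)) ∨ (∀y P(y,y))) ∧ (∃s ∀c (P(s,c) ∨ P(c,c)))
Extract every quantifier outward, since the variables are now distinct and don't occur free across branches:
  ∃u ∀y ∃s ∀c ((¬J(u) ∨ P(y,y)) ∧ (P(s,c) ∨ P(c,c)))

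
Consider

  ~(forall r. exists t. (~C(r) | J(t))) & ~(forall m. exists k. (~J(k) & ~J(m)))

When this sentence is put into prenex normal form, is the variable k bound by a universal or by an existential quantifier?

universal

Drive negations inward (¬∀x A ≡ ∃x ¬A, ¬∃x A ≡ ∀x ¬A, De Morgan for ∧/∨):
  (exists r. forall t. (C(r) & ~J(t))) & (exists m. forall k. (J(k) | J(m)))
All bound variables are already distinct, so no renaming is needed.
Extract every quantifier outward, since the variables are now distinct and don't occur free across branches:
  exists r. forall t. exists m. forall k. (C(r) & ~J(t) & (J(k) | J(m)))
The quantifier exists k sits under an odd number of negations, so it flips to forall k.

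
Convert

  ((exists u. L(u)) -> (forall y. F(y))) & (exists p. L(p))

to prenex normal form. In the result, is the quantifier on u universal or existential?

Rewrite implications/biconditionals: A → B as ¬A ∨ B.
  (~(exists u. L(u)) | (forall y. F(y))) & (exists p. L(p))
Move each ¬ inward, flipping quantifiers it crosses:
  ((forall u. ~L(u)) | (forall y. F(y))) & (exists p. L(p))
Pull the quantifiers to the front (each side's bound variable is not free in the other side):
  forall u. forall y. exists p. ((~L(u) | F(y)) & L(p))
The quantifier exists u sits under an odd number of negations (counting the antecedent side of each →), so it flips to forall u.

universal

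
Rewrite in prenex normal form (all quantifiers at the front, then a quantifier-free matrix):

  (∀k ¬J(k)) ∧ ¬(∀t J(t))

∀k ∃t (¬J(k) ∧ ¬J(t))

Push ¬ through the quantifiers and connectives to reach negation normal form:
  (∀k ¬J(k)) ∧ (∃t ¬J(t))
Pull the quantifiers to the front (each side's bound variable is not free in the other side):
  ∀k ∃t (¬J(k) ∧ ¬J(t))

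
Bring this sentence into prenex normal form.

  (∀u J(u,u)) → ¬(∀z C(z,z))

First replace A → B with ¬A ∨ B.
  ¬(∀u J(u,u)) ∨ ¬(∀z C(z,z))
Move each ¬ inward, flipping quantifiers it crosses:
  (∃u ¬J(u,u)) ∨ (∃z ¬C(z,z))
All bound variables are already distinct, so no renaming is needed.
Extract every quantifier outward, since the variables are now distinct and don't occur free across branches:
  ∃u ∃z (¬J(u,u) ∨ ¬C(z,z))

∃u ∃z (¬J(u,u) ∨ ¬C(z,z))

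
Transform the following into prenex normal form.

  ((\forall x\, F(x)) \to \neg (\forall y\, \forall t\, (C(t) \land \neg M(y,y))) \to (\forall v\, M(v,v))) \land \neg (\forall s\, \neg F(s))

Rewrite implications/biconditionals: A → B as ¬A ∨ B.
  (\neg (\forall x\, F(x)) \lor \neg \neg (\forall y\, \forall t\, (C(t) \land \neg M(y,y))) \lor (\forall v\, M(v,v))) \land \neg (\forall s\, \neg F(s))
Drive negations inward (¬∀x A ≡ ∃x ¬A, ¬∃x A ≡ ∀x ¬A, De Morgan for ∧/∨):
  ((\exists x\, \neg F(x)) \lor (\forall y\, \forall t\, (C(t) \land \neg M(y,y))) \lor (\forall v\, M(v,v))) \land (\exists s\, F(s))
All bound variables are already distinct, so no renaming is needed.
Extract every quantifier outward, since the variables are now distinct and don't occur free across branches:
  \exists x\, \forall y\, \forall t\, \forall v\, \exists s\, ((\neg F(x) \lor C(t) \land \neg M(y,y) \lor M(v,v)) \land F(s))

\exists x\, \forall y\, \forall t\, \forall v\, \exists s\, ((\neg F(x) \lor C(t) \land \neg M(y,y) \lor M(v,v)) \land F(s))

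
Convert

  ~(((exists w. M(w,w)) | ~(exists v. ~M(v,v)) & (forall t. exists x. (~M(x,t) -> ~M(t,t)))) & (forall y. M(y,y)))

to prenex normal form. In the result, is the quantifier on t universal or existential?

existential

Eliminate → and ↔ using ¬ and ∨.
  ~(((exists w. M(w,w)) | ~(exists v. ~M(v,v)) & (forall t. exists x. (~~M(x,t) | ~M(t,t)))) & (forall y. M(y,y)))
Move each ¬ inward, flipping quantifiers it crosses:
  (forall w. ~M(w,w)) & ((exists v. ~M(v,v)) | (exists t. forall x. (~M(x,t) & M(t,t)))) | (exists y. ~M(y,y))
Extract every quantifier outward, since the variables are now distinct and don't occur free across branches:
  forall w. exists v. exists t. forall x. exists y. (~M(w,w) & (~M(v,v) | ~M(x,t) & M(t,t)) | ~M(y,y))
The quantifier forall t sits under an odd number of negations (counting the antecedent side of each →), so it flips to exists t.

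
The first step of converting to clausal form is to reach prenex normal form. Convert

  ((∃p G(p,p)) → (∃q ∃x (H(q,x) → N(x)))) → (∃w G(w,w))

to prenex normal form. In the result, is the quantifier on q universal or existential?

Eliminate → and ↔ using ¬ and ∨.
  ¬(¬(∃p G(p,p)) ∨ (∃q ∃x (¬H(q,x) ∨ N(x)))) ∨ (∃w G(w,w))
Push ¬ through the quantifiers and connectives to reach negation normal form:
  (∃p G(p,p)) ∧ (∀q ∀x (H(q,x) ∧ ¬N(x))) ∨ (∃w G(w,w))
All bound variables are already distinct, so no renaming is needed.
Extract every quantifier outward, since the variables are now distinct and don't occur free across branches:
  ∃p ∀q ∀x ∃w (G(p,p) ∧ H(q,x) ∧ ¬N(x) ∨ G(w,w))
The quantifier ∃q sits under an odd number of negations (counting the antecedent side of each →), so it flips to ∀q.

universal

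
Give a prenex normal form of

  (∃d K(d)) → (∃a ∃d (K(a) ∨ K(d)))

∀d ∃a ∃w1 (¬K(d) ∨ K(a) ∨ K(w1))

First replace A → B with ¬A ∨ B.
  ¬(∃d K(d)) ∨ (∃a ∃d (K(a) ∨ K(d)))
Drive negations inward (¬∀x A ≡ ∃x ¬A, ¬∃x A ≡ ∀x ¬A, De Morgan for ∧/∨):
  (∀d ¬K(d)) ∨ (∃a ∃d (K(a) ∨ K(d)))
Rename bound variables to avoid capture: d↦w1.
  (∀d ¬K(d)) ∨ (∃a ∃w1 (K(a) ∨ K(w1)))
Pull the quantifiers to the front (each side's bound variable is not free in the other side):
  ∀d ∃a ∃w1 (¬K(d) ∨ K(a) ∨ K(w1))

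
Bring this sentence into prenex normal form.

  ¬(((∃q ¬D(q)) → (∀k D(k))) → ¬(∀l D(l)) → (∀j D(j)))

∀q ∀k ∃l ∃j ((D(q) ∨ D(k)) ∧ ¬D(l) ∧ ¬D(j))

Eliminate → and ↔ using ¬ and ∨.
  ¬(¬(¬(∃q ¬D(q)) ∨ (∀k D(k))) ∨ ¬¬(∀l D(l)) ∨ (∀j D(j)))
Push ¬ through the quantifiers and connectives to reach negation normal form:
  ((∀q D(q)) ∨ (∀k D(k))) ∧ (∃l ¬D(l)) ∧ (∃j ¬D(j))
Pull the quantifiers to the front (each side's bound variable is not free in the other side):
  ∀q ∀k ∃l ∃j ((D(q) ∨ D(k)) ∧ ¬D(l) ∧ ¬D(j))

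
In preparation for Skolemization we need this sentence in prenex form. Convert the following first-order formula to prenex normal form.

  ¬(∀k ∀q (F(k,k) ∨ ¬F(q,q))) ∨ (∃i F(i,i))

Push ¬ through the quantifiers and connectives to reach negation normal form:
  (∃k ∃q (¬F(k,k) ∧ F(q,q))) ∨ (∃i F(i,i))
All bound variables are already distinct, so no renaming is needed.
Finally move all quantifiers to the prefix:
  ∃k ∃q ∃i (¬F(k,k) ∧ F(q,q) ∨ F(i,i))

∃k ∃q ∃i (¬F(k,k) ∧ F(q,q) ∨ F(i,i))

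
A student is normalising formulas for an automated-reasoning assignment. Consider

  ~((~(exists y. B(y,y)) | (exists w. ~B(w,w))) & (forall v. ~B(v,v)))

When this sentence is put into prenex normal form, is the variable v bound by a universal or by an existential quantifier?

existential

Drive negations inward (¬∀x A ≡ ∃x ¬A, ¬∃x A ≡ ∀x ¬A, De Morgan for ∧/∨):
  (exists y. B(y,y)) & (forall w. B(w,w)) | (exists v. B(v,v))
All bound variables are already distinct, so no renaming is needed.
Pull the quantifiers to the front (each side's bound variable is not free in the other side):
  exists y. forall w. exists v. (B(y,y) & B(w,w) | B(v,v))
The quantifier forall v sits under an odd number of negations, so it flips to exists v.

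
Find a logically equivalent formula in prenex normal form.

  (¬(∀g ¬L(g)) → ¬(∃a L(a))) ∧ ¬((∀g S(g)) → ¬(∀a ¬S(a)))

∀g ∀a ∀t ∀y ((¬L(g) ∨ ¬L(a)) ∧ S(t) ∧ ¬S(y))

Eliminate → and ↔ using ¬ and ∨.
  (¬¬(∀g ¬L(g)) ∨ ¬(∃a L(a))) ∧ ¬(¬(∀g S(g)) ∨ ¬(∀a ¬S(a)))
Drive negations inward (¬∀x A ≡ ∃x ¬A, ¬∃x A ≡ ∀x ¬A, De Morgan for ∧/∨):
  ((∀g ¬L(g)) ∨ (∀a ¬L(a))) ∧ (∀g S(g)) ∧ (∀a ¬S(a))
Rename bound variables to avoid capture: g↦t, a↦y.
  ((∀g ¬L(g)) ∨ (∀a ¬L(a))) ∧ (∀t S(t)) ∧ (∀y ¬S(y))
Pull the quantifiers to the front (each side's bound variable is not free in the other side):
  ∀g ∀a ∀t ∀y ((¬L(g) ∨ ¬L(a)) ∧ S(t) ∧ ¬S(y))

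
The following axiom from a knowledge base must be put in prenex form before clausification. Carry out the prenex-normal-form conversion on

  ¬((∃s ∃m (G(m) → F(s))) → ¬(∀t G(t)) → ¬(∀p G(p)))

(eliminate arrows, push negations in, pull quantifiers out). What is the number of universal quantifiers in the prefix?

Eliminate → and ↔ using ¬ and ∨.
  ¬(¬(∃s ∃m (¬G(m) ∨ F(s))) ∨ ¬¬(∀t G(t)) ∨ ¬(∀p G(p)))
Drive negations inward (¬∀x A ≡ ∃x ¬A, ¬∃x A ≡ ∀x ¬A, De Morgan for ∧/∨):
  (∃s ∃m (¬G(m) ∨ F(s))) ∧ (∃t ¬G(t)) ∧ (∀p G(p))
All bound variables are already distinct, so no renaming is needed.
Finally move all quantifiers to the prefix:
  ∃s ∃m ∃t ∀p ((¬G(m) ∨ F(s)) ∧ ¬G(t) ∧ G(p))
The prefix is ∃s ∃m ∃t ∀p: 1 universal, 3 existential.

1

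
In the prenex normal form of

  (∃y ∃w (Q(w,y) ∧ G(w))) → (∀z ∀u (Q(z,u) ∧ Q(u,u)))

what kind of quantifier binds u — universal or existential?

Eliminate → and ↔ using ¬ and ∨.
  ¬(∃y ∃w (Q(w,y) ∧ G(w))) ∨ (∀z ∀u (Q(z,u) ∧ Q(u,u)))
Move each ¬ inward, flipping quantifiers it crosses:
  (∀y ∀w (¬Q(w,y) ∨ ¬G(w))) ∨ (∀z ∀u (Q(z,u) ∧ Q(u,u)))
Finally move all quantifiers to the prefix:
  ∀y ∀w ∀z ∀u (¬Q(w,y) ∨ ¬G(w) ∨ Q(z,u) ∧ Q(u,u))
The quantifier ∀u sits under an even number of negations (counting the antecedent side of each →), so it remains universal.

universal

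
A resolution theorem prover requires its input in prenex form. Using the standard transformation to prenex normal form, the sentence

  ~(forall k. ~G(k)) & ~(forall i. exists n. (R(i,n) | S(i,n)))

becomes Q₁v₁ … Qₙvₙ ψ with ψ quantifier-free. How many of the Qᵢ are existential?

2

Drive negations inward (¬∀x A ≡ ∃x ¬A, ¬∃x A ≡ ∀x ¬A, De Morgan for ∧/∨):
  (exists k. G(k)) & (exists i. forall n. (~R(i,n) & ~S(i,n)))
All bound variables are already distinct, so no renaming is needed.
Pull the quantifiers to the front (each side's bound variable is not free in the other side):
  exists k. exists i. forall n. (G(k) & ~R(i,n) & ~S(i,n))
The prefix is exists k exists i forall n: 1 universal, 2 existential.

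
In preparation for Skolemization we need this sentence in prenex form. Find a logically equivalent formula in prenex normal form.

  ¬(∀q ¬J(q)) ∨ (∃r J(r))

Move each ¬ inward, flipping quantifiers it crosses:
  (∃q J(q)) ∨ (∃r J(r))
All bound variables are already distinct, so no renaming is needed.
Extract every quantifier outward, since the variables are now distinct and don't occur free across branches:
  ∃q ∃r (J(q) ∨ J(r))

∃q ∃r (J(q) ∨ J(r))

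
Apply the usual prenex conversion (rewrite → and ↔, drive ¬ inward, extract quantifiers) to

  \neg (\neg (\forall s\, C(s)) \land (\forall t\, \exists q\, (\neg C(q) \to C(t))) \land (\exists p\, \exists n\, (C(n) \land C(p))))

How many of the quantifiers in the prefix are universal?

First replace A → B with ¬A ∨ B.
  \neg (\neg (\forall s\, C(s)) \land (\forall t\, \exists q\, (\neg \neg C(q) \lor C(t))) \land (\exists p\, \exists n\, (C(n) \land C(p))))
Drive negations inward (¬∀x A ≡ ∃x ¬A, ¬∃x A ≡ ∀x ¬A, De Morgan for ∧/∨):
  (\forall s\, C(s)) \lor (\exists t\, \forall q\, (\neg C(q) \land \neg C(t))) \lor (\forall p\, \forall n\, (\neg C(n) \lor \neg C(p)))
All bound variables are already distinct, so no renaming is needed.
Finally move all quantifiers to the prefix:
  \forall s\, \exists t\, \forall q\, \forall p\, \forall n\, (C(s) \lor \neg C(q) \land \neg C(t) \lor \neg C(n) \lor \neg C(p))
The prefix is \forall s \exists t \forall q \forall p \forall n: 4 universal, 1 existential.

4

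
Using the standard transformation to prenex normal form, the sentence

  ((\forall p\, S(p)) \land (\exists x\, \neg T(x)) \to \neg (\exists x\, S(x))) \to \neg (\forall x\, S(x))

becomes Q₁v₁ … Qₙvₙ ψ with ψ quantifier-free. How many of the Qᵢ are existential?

Eliminate → and ↔ using ¬ and ∨.
  \neg (\neg ((\forall p\, S(p)) \land (\exists x\, \neg T(x))) \lor \neg (\exists x\, S(x))) \lor \neg (\forall x\, S(x))
Drive negations inward (¬∀x A ≡ ∃x ¬A, ¬∃x A ≡ ∀x ¬A, De Morgan for ∧/∨):
  (\forall p\, S(p)) \land (\exists x\, \neg T(x)) \land (\exists x\, S(x)) \lor (\exists x\, \neg S(x))
Rename bound variables to avoid capture: x↦u1, x↦w.
  (\forall p\, S(p)) \land (\exists x\, \neg T(x)) \land (\exists u1\, S(u1)) \lor (\exists w\, \neg S(w))
Finally move all quantifiers to the prefix:
  \forall p\, \exists x\, \exists u1\, \exists w\, (S(p) \land \neg T(x) \land S(u1) \lor \neg S(w))
The prefix is \forall p \exists x \exists u1 \exists w: 1 universal, 3 existential.

3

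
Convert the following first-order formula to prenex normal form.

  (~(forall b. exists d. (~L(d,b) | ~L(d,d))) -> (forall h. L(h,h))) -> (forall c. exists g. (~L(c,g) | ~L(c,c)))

Eliminate → and ↔ using ¬ and ∨.
  ~(~~(forall b. exists d. (~L(d,b) | ~L(d,d))) | (forall h. L(h,h))) | (forall c. exists g. (~L(c,g) | ~L(c,c)))
Drive negations inward (¬∀x A ≡ ∃x ¬A, ¬∃x A ≡ ∀x ¬A, De Morgan for ∧/∨):
  (exists b. forall d. (L(d,b) & L(d,d))) & (exists h. ~L(h,h)) | (forall c. exists g. (~L(c,g) | ~L(c,c)))
All bound variables are already distinct, so no renaming is needed.
Pull the quantifiers to the front (each side's bound variable is not free in the other side):
  exists b. forall d. exists h. forall c. exists g. (L(d,b) & L(d,d) & ~L(h,h) | ~L(c,g) | ~L(c,c))

exists b. forall d. exists h. forall c. exists g. (L(d,b) & L(d,d) & ~L(h,h) | ~L(c,g) | ~L(c,c))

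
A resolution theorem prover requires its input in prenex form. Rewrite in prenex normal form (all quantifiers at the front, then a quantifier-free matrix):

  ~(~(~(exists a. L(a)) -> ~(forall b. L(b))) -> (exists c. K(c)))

Eliminate → and ↔ using ¬ and ∨.
  ~(~~(~~(exists a. L(a)) | ~(forall b. L(b))) | (exists c. K(c)))
Move each ¬ inward, flipping quantifiers it crosses:
  (forall a. ~L(a)) & (forall b. L(b)) & (forall c. ~K(c))
All bound variables are already distinct, so no renaming is needed.
Finally move all quantifiers to the prefix:
  forall a. forall b. forall c. (~L(a) & L(b) & ~K(c))

forall a. forall b. forall c. (~L(a) & L(b) & ~K(c))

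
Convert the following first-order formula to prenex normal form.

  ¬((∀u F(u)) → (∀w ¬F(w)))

∀u ∃w (F(u) ∧ F(w))

Rewrite implications/biconditionals: A → B as ¬A ∨ B.
  ¬(¬(∀u F(u)) ∨ (∀w ¬F(w)))
Drive negations inward (¬∀x A ≡ ∃x ¬A, ¬∃x A ≡ ∀x ¬A, De Morgan for ∧/∨):
  (∀u F(u)) ∧ (∃w F(w))
Finally move all quantifiers to the prefix:
  ∀u ∃w (F(u) ∧ F(w))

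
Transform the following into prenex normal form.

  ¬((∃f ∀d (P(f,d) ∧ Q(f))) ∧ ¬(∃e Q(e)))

Move each ¬ inward, flipping quantifiers it crosses:
  (∀f ∃d (¬P(f,d) ∨ ¬Q(f))) ∨ (∃e Q(e))
All bound variables are already distinct, so no renaming is needed.
Extract every quantifier outward, since the variables are now distinct and don't occur free across branches:
  ∀f ∃d ∃e (¬P(f,d) ∨ ¬Q(f) ∨ Q(e))

∀f ∃d ∃e (¬P(f,d) ∨ ¬Q(f) ∨ Q(e))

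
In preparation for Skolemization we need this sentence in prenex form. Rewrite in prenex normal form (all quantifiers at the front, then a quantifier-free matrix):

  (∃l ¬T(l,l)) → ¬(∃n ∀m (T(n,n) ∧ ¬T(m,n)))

∀l ∀n ∃m (T(l,l) ∨ ¬T(n,n) ∨ T(m,n))

Rewrite implications/biconditionals: A → B as ¬A ∨ B.
  ¬(∃l ¬T(l,l)) ∨ ¬(∃n ∀m (T(n,n) ∧ ¬T(m,n)))
Push ¬ through the quantifiers and connectives to reach negation normal form:
  (∀l T(l,l)) ∨ (∀n ∃m (¬T(n,n) ∨ T(m,n)))
All bound variables are already distinct, so no renaming is needed.
Extract every quantifier outward, since the variables are now distinct and don't occur free across branches:
  ∀l ∀n ∃m (T(l,l) ∨ ¬T(n,n) ∨ T(m,n))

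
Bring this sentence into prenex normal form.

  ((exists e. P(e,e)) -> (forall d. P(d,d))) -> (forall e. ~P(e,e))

Rewrite implications/biconditionals: A → B as ¬A ∨ B.
  ~(~(exists e. P(e,e)) | (forall d. P(d,d))) | (forall e. ~P(e,e))
Move each ¬ inward, flipping quantifiers it crosses:
  (exists e. P(e,e)) & (exists d. ~P(d,d)) | (forall e. ~P(e,e))
Standardize variables apart so no two quantifiers bind the same name: e↦r.
  (exists e. P(e,e)) & (exists d. ~P(d,d)) | (forall r. ~P(r,r))
Finally move all quantifiers to the prefix:
  exists e. exists d. forall r. (P(e,e) & ~P(d,d) | ~P(r,r))

exists e. exists d. forall r. (P(e,e) & ~P(d,d) | ~P(r,r))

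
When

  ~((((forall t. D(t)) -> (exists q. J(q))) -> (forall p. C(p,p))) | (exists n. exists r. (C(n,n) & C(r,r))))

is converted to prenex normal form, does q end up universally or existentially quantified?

Eliminate → and ↔ using ¬ and ∨.
  ~(~(~(forall t. D(t)) | (exists q. J(q))) | (forall p. C(p,p)) | (exists n. exists r. (C(n,n) & C(r,r))))
Move each ¬ inward, flipping quantifiers it crosses:
  ((exists t. ~D(t)) | (exists q. J(q))) & (exists p. ~C(p,p)) & (forall n. forall r. (~C(n,n) | ~C(r,r)))
Finally move all quantifiers to the prefix:
  exists t. exists q. exists p. forall n. forall r. ((~D(t) | J(q)) & ~C(p,p) & (~C(n,n) | ~C(r,r)))
The quantifier exists q sits under an even number of negations (counting the antecedent side of each →), so it remains existential.

existential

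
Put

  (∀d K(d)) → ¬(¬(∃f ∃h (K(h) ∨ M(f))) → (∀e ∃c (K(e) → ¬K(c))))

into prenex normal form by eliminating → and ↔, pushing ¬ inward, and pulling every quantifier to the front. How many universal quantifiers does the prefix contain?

3

First replace A → B with ¬A ∨ B.
  ¬(∀d K(d)) ∨ ¬(¬¬(∃f ∃h (K(h) ∨ M(f))) ∨ (∀e ∃c (¬K(e) ∨ ¬K(c))))
Move each ¬ inward, flipping quantifiers it crosses:
  (∃d ¬K(d)) ∨ (∀f ∀h (¬K(h) ∧ ¬M(f))) ∧ (∃e ∀c (K(e) ∧ K(c)))
Extract every quantifier outward, since the variables are now distinct and don't occur free across branches:
  ∃d ∀f ∀h ∃e ∀c (¬K(d) ∨ ¬K(h) ∧ ¬M(f) ∧ K(e) ∧ K(c))
The prefix is ∃d ∀f ∀h ∃e ∀c: 3 universal, 2 existential.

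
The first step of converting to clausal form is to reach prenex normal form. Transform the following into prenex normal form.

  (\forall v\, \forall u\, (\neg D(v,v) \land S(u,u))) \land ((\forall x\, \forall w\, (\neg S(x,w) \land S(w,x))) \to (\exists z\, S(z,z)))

First replace A → B with ¬A ∨ B.
  (\forall v\, \forall u\, (\neg D(v,v) \land S(u,u))) \land (\neg (\forall x\, \forall w\, (\neg S(x,w) \land S(w,x))) \lor (\exists z\, S(z,z)))
Move each ¬ inward, flipping quantifiers it crosses:
  (\forall v\, \forall u\, (\neg D(v,v) \land S(u,u))) \land ((\exists x\, \exists w\, (S(x,w) \lor \neg S(w,x))) \lor (\exists z\, S(z,z)))
All bound variables are already distinct, so no renaming is needed.
Extract every quantifier outward, since the variables are now distinct and don't occur free across branches:
  \forall v\, \forall u\, \exists x\, \exists w\, \exists z\, (\neg D(v,v) \land S(u,u) \land (S(x,w) \lor \neg S(w,x) \lor S(z,z)))

\forall v\, \forall u\, \exists x\, \exists w\, \exists z\, (\neg D(v,v) \land S(u,u) \land (S(x,w) \lor \neg S(w,x) \lor S(z,z)))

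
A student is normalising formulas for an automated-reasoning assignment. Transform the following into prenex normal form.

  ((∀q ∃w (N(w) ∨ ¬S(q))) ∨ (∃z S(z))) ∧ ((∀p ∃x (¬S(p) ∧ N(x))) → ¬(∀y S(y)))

Eliminate → and ↔ using ¬ and ∨.
  ((∀q ∃w (N(w) ∨ ¬S(q))) ∨ (∃z S(z))) ∧ (¬(∀p ∃x (¬S(p) ∧ N(x))) ∨ ¬(∀y S(y)))
Drive negations inward (¬∀x A ≡ ∃x ¬A, ¬∃x A ≡ ∀x ¬A, De Morgan for ∧/∨):
  ((∀q ∃w (N(w) ∨ ¬S(q))) ∨ (∃z S(z))) ∧ ((∃p ∀x (S(p) ∨ ¬N(x))) ∨ (∃y ¬S(y)))
All bound variables are already distinct, so no renaming is needed.
Extract every quantifier outward, since the variables are now distinct and don't occur free across branches:
  ∀q ∃w ∃z ∃p ∀x ∃y ((N(w) ∨ ¬S(q) ∨ S(z)) ∧ (S(p) ∨ ¬N(x) ∨ ¬S(y)))

∀q ∃w ∃z ∃p ∀x ∃y ((N(w) ∨ ¬S(q) ∨ S(z)) ∧ (S(p) ∨ ¬N(x) ∨ ¬S(y)))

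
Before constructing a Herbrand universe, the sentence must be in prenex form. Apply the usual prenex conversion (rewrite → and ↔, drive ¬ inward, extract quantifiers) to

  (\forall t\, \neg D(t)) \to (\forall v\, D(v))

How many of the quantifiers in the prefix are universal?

1

Eliminate → and ↔ using ¬ and ∨.
  \neg (\forall t\, \neg D(t)) \lor (\forall v\, D(v))
Push ¬ through the quantifiers and connectives to reach negation normal form:
  (\exists t\, D(t)) \lor (\forall v\, D(v))
All bound variables are already distinct, so no renaming is needed.
Finally move all quantifiers to the prefix:
  \exists t\, \forall v\, (D(t) \lor D(v))
The prefix is \exists t \forall v: 1 universal, 1 existential.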